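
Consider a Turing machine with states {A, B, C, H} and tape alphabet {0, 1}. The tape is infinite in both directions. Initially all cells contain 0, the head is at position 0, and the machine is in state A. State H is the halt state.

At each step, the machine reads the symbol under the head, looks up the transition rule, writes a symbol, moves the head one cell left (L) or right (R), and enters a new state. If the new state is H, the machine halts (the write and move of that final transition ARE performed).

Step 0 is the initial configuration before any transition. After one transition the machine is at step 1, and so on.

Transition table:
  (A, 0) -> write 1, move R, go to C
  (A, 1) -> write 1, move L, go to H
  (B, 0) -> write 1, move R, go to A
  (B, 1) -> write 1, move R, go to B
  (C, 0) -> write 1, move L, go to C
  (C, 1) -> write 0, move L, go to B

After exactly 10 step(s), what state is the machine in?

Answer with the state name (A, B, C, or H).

Step 1: in state A at pos 0, read 0 -> (A,0)->write 1,move R,goto C. Now: state=C, head=1, tape[-1..2]=0100 (head:   ^)
Step 2: in state C at pos 1, read 0 -> (C,0)->write 1,move L,goto C. Now: state=C, head=0, tape[-1..2]=0110 (head:  ^)
Step 3: in state C at pos 0, read 1 -> (C,1)->write 0,move L,goto B. Now: state=B, head=-1, tape[-2..2]=00010 (head:  ^)
Step 4: in state B at pos -1, read 0 -> (B,0)->write 1,move R,goto A. Now: state=A, head=0, tape[-2..2]=01010 (head:   ^)
Step 5: in state A at pos 0, read 0 -> (A,0)->write 1,move R,goto C. Now: state=C, head=1, tape[-2..2]=01110 (head:    ^)
Step 6: in state C at pos 1, read 1 -> (C,1)->write 0,move L,goto B. Now: state=B, head=0, tape[-2..2]=01100 (head:   ^)
Step 7: in state B at pos 0, read 1 -> (B,1)->write 1,move R,goto B. Now: state=B, head=1, tape[-2..2]=01100 (head:    ^)
Step 8: in state B at pos 1, read 0 -> (B,0)->write 1,move R,goto A. Now: state=A, head=2, tape[-2..3]=011100 (head:     ^)
Step 9: in state A at pos 2, read 0 -> (A,0)->write 1,move R,goto C. Now: state=C, head=3, tape[-2..4]=0111100 (head:      ^)
Step 10: in state C at pos 3, read 0 -> (C,0)->write 1,move L,goto C. Now: state=C, head=2, tape[-2..4]=0111110 (head:     ^)

Answer: C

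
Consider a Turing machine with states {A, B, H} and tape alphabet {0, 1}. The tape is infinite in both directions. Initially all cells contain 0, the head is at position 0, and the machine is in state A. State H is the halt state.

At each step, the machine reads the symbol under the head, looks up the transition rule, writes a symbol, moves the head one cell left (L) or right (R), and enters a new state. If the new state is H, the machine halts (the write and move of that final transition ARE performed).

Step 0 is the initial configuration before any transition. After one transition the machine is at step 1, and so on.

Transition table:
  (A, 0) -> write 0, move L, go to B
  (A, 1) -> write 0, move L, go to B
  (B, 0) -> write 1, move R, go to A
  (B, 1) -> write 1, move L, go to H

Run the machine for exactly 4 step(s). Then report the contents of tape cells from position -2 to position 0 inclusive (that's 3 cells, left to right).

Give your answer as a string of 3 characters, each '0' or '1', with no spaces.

Step 1: in state A at pos 0, read 0 -> (A,0)->write 0,move L,goto B. Now: state=B, head=-1, tape[-2..1]=0000 (head:  ^)
Step 2: in state B at pos -1, read 0 -> (B,0)->write 1,move R,goto A. Now: state=A, head=0, tape[-2..1]=0100 (head:   ^)
Step 3: in state A at pos 0, read 0 -> (A,0)->write 0,move L,goto B. Now: state=B, head=-1, tape[-2..1]=0100 (head:  ^)
Step 4: in state B at pos -1, read 1 -> (B,1)->write 1,move L,goto H. Now: state=H, head=-2, tape[-3..1]=00100 (head:  ^)

Answer: 010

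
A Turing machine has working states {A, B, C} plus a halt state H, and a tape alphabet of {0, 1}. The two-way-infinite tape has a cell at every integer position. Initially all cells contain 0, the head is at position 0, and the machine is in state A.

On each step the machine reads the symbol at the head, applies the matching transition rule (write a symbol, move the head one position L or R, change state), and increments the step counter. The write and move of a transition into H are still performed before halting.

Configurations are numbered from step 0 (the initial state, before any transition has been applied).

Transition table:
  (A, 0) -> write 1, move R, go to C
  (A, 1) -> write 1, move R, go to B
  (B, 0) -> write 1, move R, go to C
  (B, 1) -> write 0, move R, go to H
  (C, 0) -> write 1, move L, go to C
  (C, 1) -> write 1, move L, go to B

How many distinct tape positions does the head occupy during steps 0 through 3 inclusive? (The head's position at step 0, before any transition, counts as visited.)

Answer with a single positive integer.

Answer: 3

Derivation:
Step 1: in state A at pos 0, read 0 -> (A,0)->write 1,move R,goto C. Now: state=C, head=1, tape[-1..2]=0100 (head:   ^)
Step 2: in state C at pos 1, read 0 -> (C,0)->write 1,move L,goto C. Now: state=C, head=0, tape[-1..2]=0110 (head:  ^)
Step 3: in state C at pos 0, read 1 -> (C,1)->write 1,move L,goto B. Now: state=B, head=-1, tape[-2..2]=00110 (head:  ^)
Head positions at steps 0..3: starting at 0, distinct positions visited = {-1, 0, 1} -> 3 position(s)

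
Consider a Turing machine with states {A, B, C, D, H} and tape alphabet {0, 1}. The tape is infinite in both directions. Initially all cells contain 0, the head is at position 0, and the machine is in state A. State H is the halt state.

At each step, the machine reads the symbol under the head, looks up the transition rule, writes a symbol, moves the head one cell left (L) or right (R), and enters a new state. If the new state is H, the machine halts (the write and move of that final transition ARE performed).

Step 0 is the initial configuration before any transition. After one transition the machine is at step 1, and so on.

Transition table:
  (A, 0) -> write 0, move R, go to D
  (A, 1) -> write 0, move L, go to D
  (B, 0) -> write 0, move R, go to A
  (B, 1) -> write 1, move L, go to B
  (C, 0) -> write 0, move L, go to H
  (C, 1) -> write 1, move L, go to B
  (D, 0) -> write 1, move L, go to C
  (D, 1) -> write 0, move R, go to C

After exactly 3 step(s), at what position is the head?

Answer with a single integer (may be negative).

Answer: -1

Derivation:
Step 1: in state A at pos 0, read 0 -> (A,0)->write 0,move R,goto D. Now: state=D, head=1, tape[-1..2]=0000 (head:   ^)
Step 2: in state D at pos 1, read 0 -> (D,0)->write 1,move L,goto C. Now: state=C, head=0, tape[-1..2]=0010 (head:  ^)
Step 3: in state C at pos 0, read 0 -> (C,0)->write 0,move L,goto H. Now: state=H, head=-1, tape[-2..2]=00010 (head:  ^)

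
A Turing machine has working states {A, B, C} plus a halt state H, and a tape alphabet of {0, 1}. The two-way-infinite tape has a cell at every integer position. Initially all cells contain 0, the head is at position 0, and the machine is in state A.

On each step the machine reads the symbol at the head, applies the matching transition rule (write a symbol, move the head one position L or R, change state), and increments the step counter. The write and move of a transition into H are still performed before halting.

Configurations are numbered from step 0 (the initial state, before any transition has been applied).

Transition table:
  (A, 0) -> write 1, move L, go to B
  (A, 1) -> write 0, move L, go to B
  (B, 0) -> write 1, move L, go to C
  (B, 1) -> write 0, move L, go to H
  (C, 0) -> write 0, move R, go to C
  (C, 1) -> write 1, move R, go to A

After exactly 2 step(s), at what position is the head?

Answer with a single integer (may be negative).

Step 1: in state A at pos 0, read 0 -> (A,0)->write 1,move L,goto B. Now: state=B, head=-1, tape[-2..1]=0010 (head:  ^)
Step 2: in state B at pos -1, read 0 -> (B,0)->write 1,move L,goto C. Now: state=C, head=-2, tape[-3..1]=00110 (head:  ^)

Answer: -2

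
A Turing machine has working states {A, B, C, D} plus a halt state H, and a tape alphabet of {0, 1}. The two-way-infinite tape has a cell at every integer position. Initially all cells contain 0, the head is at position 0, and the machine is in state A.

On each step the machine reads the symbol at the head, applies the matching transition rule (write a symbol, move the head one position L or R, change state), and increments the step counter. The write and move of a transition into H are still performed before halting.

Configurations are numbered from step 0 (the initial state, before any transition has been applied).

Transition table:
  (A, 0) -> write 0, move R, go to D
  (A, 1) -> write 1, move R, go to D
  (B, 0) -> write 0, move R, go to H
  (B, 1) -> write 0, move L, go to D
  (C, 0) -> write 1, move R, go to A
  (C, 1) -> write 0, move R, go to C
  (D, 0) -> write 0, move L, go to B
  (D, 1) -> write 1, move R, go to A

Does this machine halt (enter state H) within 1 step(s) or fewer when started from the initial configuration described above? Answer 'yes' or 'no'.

Step 1: in state A at pos 0, read 0 -> (A,0)->write 0,move R,goto D. Now: state=D, head=1, tape[-1..2]=0000 (head:   ^)
After 1 step(s): state = D (not H) -> not halted within 1 -> no

Answer: no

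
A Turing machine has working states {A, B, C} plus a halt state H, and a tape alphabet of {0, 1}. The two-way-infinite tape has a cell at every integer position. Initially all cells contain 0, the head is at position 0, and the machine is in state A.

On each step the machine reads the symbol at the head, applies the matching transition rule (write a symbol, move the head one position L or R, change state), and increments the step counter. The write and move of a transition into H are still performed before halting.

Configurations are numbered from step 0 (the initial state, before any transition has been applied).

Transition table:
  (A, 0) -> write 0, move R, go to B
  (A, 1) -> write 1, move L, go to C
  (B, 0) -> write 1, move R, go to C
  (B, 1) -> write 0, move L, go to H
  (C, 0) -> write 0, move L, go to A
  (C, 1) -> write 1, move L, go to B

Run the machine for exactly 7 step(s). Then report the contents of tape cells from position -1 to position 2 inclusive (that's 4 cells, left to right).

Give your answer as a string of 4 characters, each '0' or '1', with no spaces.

Answer: 0110

Derivation:
Step 1: in state A at pos 0, read 0 -> (A,0)->write 0,move R,goto B. Now: state=B, head=1, tape[-1..2]=0000 (head:   ^)
Step 2: in state B at pos 1, read 0 -> (B,0)->write 1,move R,goto C. Now: state=C, head=2, tape[-1..3]=00100 (head:    ^)
Step 3: in state C at pos 2, read 0 -> (C,0)->write 0,move L,goto A. Now: state=A, head=1, tape[-1..3]=00100 (head:   ^)
Step 4: in state A at pos 1, read 1 -> (A,1)->write 1,move L,goto C. Now: state=C, head=0, tape[-1..3]=00100 (head:  ^)
Step 5: in state C at pos 0, read 0 -> (C,0)->write 0,move L,goto A. Now: state=A, head=-1, tape[-2..3]=000100 (head:  ^)
Step 6: in state A at pos -1, read 0 -> (A,0)->write 0,move R,goto B. Now: state=B, head=0, tape[-2..3]=000100 (head:   ^)
Step 7: in state B at pos 0, read 0 -> (B,0)->write 1,move R,goto C. Now: state=C, head=1, tape[-2..3]=001100 (head:    ^)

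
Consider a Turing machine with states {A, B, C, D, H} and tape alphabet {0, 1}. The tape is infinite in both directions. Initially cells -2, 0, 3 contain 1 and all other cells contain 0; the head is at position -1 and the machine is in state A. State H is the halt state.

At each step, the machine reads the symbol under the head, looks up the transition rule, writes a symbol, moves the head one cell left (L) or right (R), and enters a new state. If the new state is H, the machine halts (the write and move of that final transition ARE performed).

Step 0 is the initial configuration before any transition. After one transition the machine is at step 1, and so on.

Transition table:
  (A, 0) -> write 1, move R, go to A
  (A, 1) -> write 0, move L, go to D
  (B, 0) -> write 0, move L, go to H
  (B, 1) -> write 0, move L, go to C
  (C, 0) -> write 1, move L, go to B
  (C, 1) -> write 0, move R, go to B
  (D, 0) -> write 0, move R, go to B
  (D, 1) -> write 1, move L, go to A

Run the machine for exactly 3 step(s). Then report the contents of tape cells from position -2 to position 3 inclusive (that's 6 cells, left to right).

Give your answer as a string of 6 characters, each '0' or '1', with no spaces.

Step 1: in state A at pos -1, read 0 -> (A,0)->write 1,move R,goto A. Now: state=A, head=0, tape[-3..4]=01110010 (head:    ^)
Step 2: in state A at pos 0, read 1 -> (A,1)->write 0,move L,goto D. Now: state=D, head=-1, tape[-3..4]=01100010 (head:   ^)
Step 3: in state D at pos -1, read 1 -> (D,1)->write 1,move L,goto A. Now: state=A, head=-2, tape[-3..4]=01100010 (head:  ^)

Answer: 110001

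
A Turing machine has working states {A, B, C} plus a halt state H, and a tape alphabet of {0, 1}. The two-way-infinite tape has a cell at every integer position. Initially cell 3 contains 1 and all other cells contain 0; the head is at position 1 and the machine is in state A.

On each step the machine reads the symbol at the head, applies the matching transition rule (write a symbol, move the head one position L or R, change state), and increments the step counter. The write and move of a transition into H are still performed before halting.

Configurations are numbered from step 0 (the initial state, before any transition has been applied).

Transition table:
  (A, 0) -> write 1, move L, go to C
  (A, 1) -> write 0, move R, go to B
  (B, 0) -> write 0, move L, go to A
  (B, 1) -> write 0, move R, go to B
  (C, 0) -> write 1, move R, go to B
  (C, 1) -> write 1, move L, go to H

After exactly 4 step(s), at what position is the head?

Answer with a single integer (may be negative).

Answer: 1

Derivation:
Step 1: in state A at pos 1, read 0 -> (A,0)->write 1,move L,goto C. Now: state=C, head=0, tape[-1..4]=001010 (head:  ^)
Step 2: in state C at pos 0, read 0 -> (C,0)->write 1,move R,goto B. Now: state=B, head=1, tape[-1..4]=011010 (head:   ^)
Step 3: in state B at pos 1, read 1 -> (B,1)->write 0,move R,goto B. Now: state=B, head=2, tape[-1..4]=010010 (head:    ^)
Step 4: in state B at pos 2, read 0 -> (B,0)->write 0,move L,goto A. Now: state=A, head=1, tape[-1..4]=010010 (head:   ^)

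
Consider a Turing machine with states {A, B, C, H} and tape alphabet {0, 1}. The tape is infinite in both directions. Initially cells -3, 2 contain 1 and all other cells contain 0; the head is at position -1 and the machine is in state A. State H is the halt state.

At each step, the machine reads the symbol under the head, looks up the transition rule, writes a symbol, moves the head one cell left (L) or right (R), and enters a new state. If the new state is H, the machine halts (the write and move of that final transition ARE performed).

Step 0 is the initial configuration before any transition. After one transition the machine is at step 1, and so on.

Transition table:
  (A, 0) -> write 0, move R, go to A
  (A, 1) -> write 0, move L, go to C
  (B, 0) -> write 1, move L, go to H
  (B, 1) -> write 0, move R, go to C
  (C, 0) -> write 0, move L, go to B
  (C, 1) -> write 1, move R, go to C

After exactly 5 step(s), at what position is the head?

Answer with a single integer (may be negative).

Answer: 0

Derivation:
Step 1: in state A at pos -1, read 0 -> (A,0)->write 0,move R,goto A. Now: state=A, head=0, tape[-4..3]=01000010 (head:     ^)
Step 2: in state A at pos 0, read 0 -> (A,0)->write 0,move R,goto A. Now: state=A, head=1, tape[-4..3]=01000010 (head:      ^)
Step 3: in state A at pos 1, read 0 -> (A,0)->write 0,move R,goto A. Now: state=A, head=2, tape[-4..3]=01000010 (head:       ^)
Step 4: in state A at pos 2, read 1 -> (A,1)->write 0,move L,goto C. Now: state=C, head=1, tape[-4..3]=01000000 (head:      ^)
Step 5: in state C at pos 1, read 0 -> (C,0)->write 0,move L,goto B. Now: state=B, head=0, tape[-4..3]=01000000 (head:     ^)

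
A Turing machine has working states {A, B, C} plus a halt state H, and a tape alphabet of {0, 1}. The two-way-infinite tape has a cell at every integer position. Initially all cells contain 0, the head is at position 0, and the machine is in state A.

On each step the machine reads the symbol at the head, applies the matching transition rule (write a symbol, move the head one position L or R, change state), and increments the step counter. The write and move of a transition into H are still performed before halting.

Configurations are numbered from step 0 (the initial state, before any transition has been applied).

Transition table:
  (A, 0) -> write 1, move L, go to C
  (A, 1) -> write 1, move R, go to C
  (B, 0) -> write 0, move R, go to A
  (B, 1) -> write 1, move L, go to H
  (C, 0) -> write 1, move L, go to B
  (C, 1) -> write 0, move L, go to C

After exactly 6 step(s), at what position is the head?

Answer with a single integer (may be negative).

Answer: -2

Derivation:
Step 1: in state A at pos 0, read 0 -> (A,0)->write 1,move L,goto C. Now: state=C, head=-1, tape[-2..1]=0010 (head:  ^)
Step 2: in state C at pos -1, read 0 -> (C,0)->write 1,move L,goto B. Now: state=B, head=-2, tape[-3..1]=00110 (head:  ^)
Step 3: in state B at pos -2, read 0 -> (B,0)->write 0,move R,goto A. Now: state=A, head=-1, tape[-3..1]=00110 (head:   ^)
Step 4: in state A at pos -1, read 1 -> (A,1)->write 1,move R,goto C. Now: state=C, head=0, tape[-3..1]=00110 (head:    ^)
Step 5: in state C at pos 0, read 1 -> (C,1)->write 0,move L,goto C. Now: state=C, head=-1, tape[-3..1]=00100 (head:   ^)
Step 6: in state C at pos -1, read 1 -> (C,1)->write 0,move L,goto C. Now: state=C, head=-2, tape[-3..1]=00000 (head:  ^)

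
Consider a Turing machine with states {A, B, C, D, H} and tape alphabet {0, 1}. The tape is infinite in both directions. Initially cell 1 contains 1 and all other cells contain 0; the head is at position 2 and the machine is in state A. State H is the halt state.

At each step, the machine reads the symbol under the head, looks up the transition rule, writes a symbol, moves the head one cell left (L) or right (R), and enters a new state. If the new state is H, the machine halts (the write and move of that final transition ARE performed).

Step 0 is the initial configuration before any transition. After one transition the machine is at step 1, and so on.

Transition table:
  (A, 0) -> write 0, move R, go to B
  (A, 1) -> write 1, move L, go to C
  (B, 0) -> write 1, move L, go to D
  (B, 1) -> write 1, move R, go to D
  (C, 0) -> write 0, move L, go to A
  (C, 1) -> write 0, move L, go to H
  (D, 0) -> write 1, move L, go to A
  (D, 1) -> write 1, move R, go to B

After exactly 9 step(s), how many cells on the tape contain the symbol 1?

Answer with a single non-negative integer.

Answer: 5

Derivation:
Step 1: in state A at pos 2, read 0 -> (A,0)->write 0,move R,goto B. Now: state=B, head=3, tape[0..4]=01000 (head:    ^)
Step 2: in state B at pos 3, read 0 -> (B,0)->write 1,move L,goto D. Now: state=D, head=2, tape[0..4]=01010 (head:   ^)
Step 3: in state D at pos 2, read 0 -> (D,0)->write 1,move L,goto A. Now: state=A, head=1, tape[0..4]=01110 (head:  ^)
Step 4: in state A at pos 1, read 1 -> (A,1)->write 1,move L,goto C. Now: state=C, head=0, tape[-1..4]=001110 (head:  ^)
Step 5: in state C at pos 0, read 0 -> (C,0)->write 0,move L,goto A. Now: state=A, head=-1, tape[-2..4]=0001110 (head:  ^)
Step 6: in state A at pos -1, read 0 -> (A,0)->write 0,move R,goto B. Now: state=B, head=0, tape[-2..4]=0001110 (head:   ^)
Step 7: in state B at pos 0, read 0 -> (B,0)->write 1,move L,goto D. Now: state=D, head=-1, tape[-2..4]=0011110 (head:  ^)
Step 8: in state D at pos -1, read 0 -> (D,0)->write 1,move L,goto A. Now: state=A, head=-2, tape[-3..4]=00111110 (head:  ^)
Step 9: in state A at pos -2, read 0 -> (A,0)->write 0,move R,goto B. Now: state=B, head=-1, tape[-3..4]=00111110 (head:   ^)
Cells containing 1 after step 9: {-1, 0, 1, 2, 3} -> 5 cell(s)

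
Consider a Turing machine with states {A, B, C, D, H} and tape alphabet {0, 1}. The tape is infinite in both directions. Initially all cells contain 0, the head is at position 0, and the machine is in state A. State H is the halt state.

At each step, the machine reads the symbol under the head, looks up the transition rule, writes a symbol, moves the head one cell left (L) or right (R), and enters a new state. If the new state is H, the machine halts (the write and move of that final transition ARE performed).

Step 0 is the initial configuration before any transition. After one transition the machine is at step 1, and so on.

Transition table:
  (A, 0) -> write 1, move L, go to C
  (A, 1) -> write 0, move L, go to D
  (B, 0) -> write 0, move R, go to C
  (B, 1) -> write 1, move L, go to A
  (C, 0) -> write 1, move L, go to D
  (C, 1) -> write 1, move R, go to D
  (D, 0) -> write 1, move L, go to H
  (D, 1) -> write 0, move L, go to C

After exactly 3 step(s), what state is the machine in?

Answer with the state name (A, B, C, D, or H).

Answer: H

Derivation:
Step 1: in state A at pos 0, read 0 -> (A,0)->write 1,move L,goto C. Now: state=C, head=-1, tape[-2..1]=0010 (head:  ^)
Step 2: in state C at pos -1, read 0 -> (C,0)->write 1,move L,goto D. Now: state=D, head=-2, tape[-3..1]=00110 (head:  ^)
Step 3: in state D at pos -2, read 0 -> (D,0)->write 1,move L,goto H. Now: state=H, head=-3, tape[-4..1]=001110 (head:  ^)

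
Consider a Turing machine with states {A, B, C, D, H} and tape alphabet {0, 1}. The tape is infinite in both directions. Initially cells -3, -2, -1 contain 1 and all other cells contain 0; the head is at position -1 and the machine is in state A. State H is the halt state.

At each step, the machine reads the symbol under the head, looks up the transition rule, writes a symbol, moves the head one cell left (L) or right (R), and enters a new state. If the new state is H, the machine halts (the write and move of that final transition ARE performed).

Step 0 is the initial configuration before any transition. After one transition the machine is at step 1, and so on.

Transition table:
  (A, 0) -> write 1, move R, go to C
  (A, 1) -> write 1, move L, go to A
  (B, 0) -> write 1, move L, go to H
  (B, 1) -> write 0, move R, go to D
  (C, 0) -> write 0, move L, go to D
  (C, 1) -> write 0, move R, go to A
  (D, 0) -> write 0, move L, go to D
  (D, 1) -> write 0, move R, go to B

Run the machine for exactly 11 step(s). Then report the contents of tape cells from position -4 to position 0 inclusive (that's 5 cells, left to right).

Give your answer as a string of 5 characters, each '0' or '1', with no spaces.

Step 1: in state A at pos -1, read 1 -> (A,1)->write 1,move L,goto A. Now: state=A, head=-2, tape[-4..0]=01110 (head:   ^)
Step 2: in state A at pos -2, read 1 -> (A,1)->write 1,move L,goto A. Now: state=A, head=-3, tape[-4..0]=01110 (head:  ^)
Step 3: in state A at pos -3, read 1 -> (A,1)->write 1,move L,goto A. Now: state=A, head=-4, tape[-5..0]=001110 (head:  ^)
Step 4: in state A at pos -4, read 0 -> (A,0)->write 1,move R,goto C. Now: state=C, head=-3, tape[-5..0]=011110 (head:   ^)
Step 5: in state C at pos -3, read 1 -> (C,1)->write 0,move R,goto A. Now: state=A, head=-2, tape[-5..0]=010110 (head:    ^)
Step 6: in state A at pos -2, read 1 -> (A,1)->write 1,move L,goto A. Now: state=A, head=-3, tape[-5..0]=010110 (head:   ^)
Step 7: in state A at pos -3, read 0 -> (A,0)->write 1,move R,goto C. Now: state=C, head=-2, tape[-5..0]=011110 (head:    ^)
Step 8: in state C at pos -2, read 1 -> (C,1)->write 0,move R,goto A. Now: state=A, head=-1, tape[-5..0]=011010 (head:     ^)
Step 9: in state A at pos -1, read 1 -> (A,1)->write 1,move L,goto A. Now: state=A, head=-2, tape[-5..0]=011010 (head:    ^)
Step 10: in state A at pos -2, read 0 -> (A,0)->write 1,move R,goto C. Now: state=C, head=-1, tape[-5..0]=011110 (head:     ^)
Step 11: in state C at pos -1, read 1 -> (C,1)->write 0,move R,goto A. Now: state=A, head=0, tape[-5..1]=0111000 (head:      ^)

Answer: 11100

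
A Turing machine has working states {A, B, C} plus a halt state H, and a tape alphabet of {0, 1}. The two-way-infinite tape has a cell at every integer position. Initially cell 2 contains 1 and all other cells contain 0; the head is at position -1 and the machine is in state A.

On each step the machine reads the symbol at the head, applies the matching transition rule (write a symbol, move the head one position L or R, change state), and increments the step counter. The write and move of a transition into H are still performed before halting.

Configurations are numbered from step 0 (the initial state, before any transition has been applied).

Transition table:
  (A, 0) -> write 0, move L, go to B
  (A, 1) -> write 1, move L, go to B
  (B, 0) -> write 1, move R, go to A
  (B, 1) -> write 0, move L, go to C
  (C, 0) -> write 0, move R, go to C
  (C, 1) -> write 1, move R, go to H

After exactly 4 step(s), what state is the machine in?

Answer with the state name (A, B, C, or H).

Answer: C

Derivation:
Step 1: in state A at pos -1, read 0 -> (A,0)->write 0,move L,goto B. Now: state=B, head=-2, tape[-3..3]=0000010 (head:  ^)
Step 2: in state B at pos -2, read 0 -> (B,0)->write 1,move R,goto A. Now: state=A, head=-1, tape[-3..3]=0100010 (head:   ^)
Step 3: in state A at pos -1, read 0 -> (A,0)->write 0,move L,goto B. Now: state=B, head=-2, tape[-3..3]=0100010 (head:  ^)
Step 4: in state B at pos -2, read 1 -> (B,1)->write 0,move L,goto C. Now: state=C, head=-3, tape[-4..3]=00000010 (head:  ^)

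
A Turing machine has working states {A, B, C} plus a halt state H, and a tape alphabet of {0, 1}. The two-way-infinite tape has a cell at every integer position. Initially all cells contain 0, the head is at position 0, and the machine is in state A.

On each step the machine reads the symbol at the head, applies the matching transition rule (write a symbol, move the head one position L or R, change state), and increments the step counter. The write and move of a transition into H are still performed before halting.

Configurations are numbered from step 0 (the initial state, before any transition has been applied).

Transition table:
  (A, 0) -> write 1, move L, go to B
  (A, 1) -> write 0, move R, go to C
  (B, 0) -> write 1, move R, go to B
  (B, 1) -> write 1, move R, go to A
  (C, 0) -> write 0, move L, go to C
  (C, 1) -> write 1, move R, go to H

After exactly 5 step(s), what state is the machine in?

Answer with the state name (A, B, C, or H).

Step 1: in state A at pos 0, read 0 -> (A,0)->write 1,move L,goto B. Now: state=B, head=-1, tape[-2..1]=0010 (head:  ^)
Step 2: in state B at pos -1, read 0 -> (B,0)->write 1,move R,goto B. Now: state=B, head=0, tape[-2..1]=0110 (head:   ^)
Step 3: in state B at pos 0, read 1 -> (B,1)->write 1,move R,goto A. Now: state=A, head=1, tape[-2..2]=01100 (head:    ^)
Step 4: in state A at pos 1, read 0 -> (A,0)->write 1,move L,goto B. Now: state=B, head=0, tape[-2..2]=01110 (head:   ^)
Step 5: in state B at pos 0, read 1 -> (B,1)->write 1,move R,goto A. Now: state=A, head=1, tape[-2..2]=01110 (head:    ^)

Answer: A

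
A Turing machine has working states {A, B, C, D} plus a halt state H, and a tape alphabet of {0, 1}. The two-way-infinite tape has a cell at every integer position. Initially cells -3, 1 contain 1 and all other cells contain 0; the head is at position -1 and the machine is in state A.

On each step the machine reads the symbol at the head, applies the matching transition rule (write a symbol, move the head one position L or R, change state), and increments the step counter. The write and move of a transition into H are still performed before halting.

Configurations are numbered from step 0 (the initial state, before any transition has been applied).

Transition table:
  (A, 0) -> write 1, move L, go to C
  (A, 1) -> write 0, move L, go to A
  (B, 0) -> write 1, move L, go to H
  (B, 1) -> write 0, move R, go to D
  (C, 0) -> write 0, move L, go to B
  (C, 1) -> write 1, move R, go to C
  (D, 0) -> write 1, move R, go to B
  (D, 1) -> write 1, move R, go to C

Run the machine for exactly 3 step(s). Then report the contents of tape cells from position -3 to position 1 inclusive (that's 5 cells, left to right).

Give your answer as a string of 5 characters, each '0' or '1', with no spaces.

Step 1: in state A at pos -1, read 0 -> (A,0)->write 1,move L,goto C. Now: state=C, head=-2, tape[-4..2]=0101010 (head:   ^)
Step 2: in state C at pos -2, read 0 -> (C,0)->write 0,move L,goto B. Now: state=B, head=-3, tape[-4..2]=0101010 (head:  ^)
Step 3: in state B at pos -3, read 1 -> (B,1)->write 0,move R,goto D. Now: state=D, head=-2, tape[-4..2]=0001010 (head:   ^)

Answer: 00101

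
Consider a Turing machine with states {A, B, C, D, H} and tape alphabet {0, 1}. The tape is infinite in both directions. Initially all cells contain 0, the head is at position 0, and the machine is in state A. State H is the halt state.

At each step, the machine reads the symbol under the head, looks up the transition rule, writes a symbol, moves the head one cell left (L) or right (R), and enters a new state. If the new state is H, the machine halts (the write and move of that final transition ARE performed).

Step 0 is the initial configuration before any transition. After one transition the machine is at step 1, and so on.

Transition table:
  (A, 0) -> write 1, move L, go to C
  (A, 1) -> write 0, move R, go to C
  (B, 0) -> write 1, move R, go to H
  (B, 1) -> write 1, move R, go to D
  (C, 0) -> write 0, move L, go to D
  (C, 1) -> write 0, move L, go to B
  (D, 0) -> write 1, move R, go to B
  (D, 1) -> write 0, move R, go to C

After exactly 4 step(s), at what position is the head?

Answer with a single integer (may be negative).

Answer: 0

Derivation:
Step 1: in state A at pos 0, read 0 -> (A,0)->write 1,move L,goto C. Now: state=C, head=-1, tape[-2..1]=0010 (head:  ^)
Step 2: in state C at pos -1, read 0 -> (C,0)->write 0,move L,goto D. Now: state=D, head=-2, tape[-3..1]=00010 (head:  ^)
Step 3: in state D at pos -2, read 0 -> (D,0)->write 1,move R,goto B. Now: state=B, head=-1, tape[-3..1]=01010 (head:   ^)
Step 4: in state B at pos -1, read 0 -> (B,0)->write 1,move R,goto H. Now: state=H, head=0, tape[-3..1]=01110 (head:    ^)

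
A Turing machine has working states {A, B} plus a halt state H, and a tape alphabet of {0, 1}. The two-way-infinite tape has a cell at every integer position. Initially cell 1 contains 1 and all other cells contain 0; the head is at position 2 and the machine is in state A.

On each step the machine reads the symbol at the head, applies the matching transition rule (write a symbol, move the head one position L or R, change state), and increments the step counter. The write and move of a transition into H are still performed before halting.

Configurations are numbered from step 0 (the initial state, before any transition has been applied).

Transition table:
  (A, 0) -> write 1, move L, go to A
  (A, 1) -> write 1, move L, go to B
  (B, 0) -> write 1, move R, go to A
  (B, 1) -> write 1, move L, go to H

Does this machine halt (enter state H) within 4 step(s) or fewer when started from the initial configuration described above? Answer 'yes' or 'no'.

Answer: no

Derivation:
Step 1: in state A at pos 2, read 0 -> (A,0)->write 1,move L,goto A. Now: state=A, head=1, tape[0..3]=0110 (head:  ^)
Step 2: in state A at pos 1, read 1 -> (A,1)->write 1,move L,goto B. Now: state=B, head=0, tape[-1..3]=00110 (head:  ^)
Step 3: in state B at pos 0, read 0 -> (B,0)->write 1,move R,goto A. Now: state=A, head=1, tape[-1..3]=01110 (head:   ^)
Step 4: in state A at pos 1, read 1 -> (A,1)->write 1,move L,goto B. Now: state=B, head=0, tape[-1..3]=01110 (head:  ^)
After 4 step(s): state = B (not H) -> not halted within 4 -> no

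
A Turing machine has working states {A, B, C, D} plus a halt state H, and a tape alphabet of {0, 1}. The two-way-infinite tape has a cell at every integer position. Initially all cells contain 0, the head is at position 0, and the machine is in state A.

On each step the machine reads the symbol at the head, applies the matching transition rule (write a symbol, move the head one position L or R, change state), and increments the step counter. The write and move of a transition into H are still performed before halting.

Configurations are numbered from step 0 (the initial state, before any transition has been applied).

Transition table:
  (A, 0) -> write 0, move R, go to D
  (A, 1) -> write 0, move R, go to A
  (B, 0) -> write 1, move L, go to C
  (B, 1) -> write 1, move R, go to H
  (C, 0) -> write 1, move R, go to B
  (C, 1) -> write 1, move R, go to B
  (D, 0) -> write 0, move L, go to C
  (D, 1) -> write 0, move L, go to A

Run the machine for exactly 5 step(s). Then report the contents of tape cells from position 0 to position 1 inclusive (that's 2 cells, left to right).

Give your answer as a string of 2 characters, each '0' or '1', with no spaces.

Step 1: in state A at pos 0, read 0 -> (A,0)->write 0,move R,goto D. Now: state=D, head=1, tape[-1..2]=0000 (head:   ^)
Step 2: in state D at pos 1, read 0 -> (D,0)->write 0,move L,goto C. Now: state=C, head=0, tape[-1..2]=0000 (head:  ^)
Step 3: in state C at pos 0, read 0 -> (C,0)->write 1,move R,goto B. Now: state=B, head=1, tape[-1..2]=0100 (head:   ^)
Step 4: in state B at pos 1, read 0 -> (B,0)->write 1,move L,goto C. Now: state=C, head=0, tape[-1..2]=0110 (head:  ^)
Step 5: in state C at pos 0, read 1 -> (C,1)->write 1,move R,goto B. Now: state=B, head=1, tape[-1..2]=0110 (head:   ^)

Answer: 11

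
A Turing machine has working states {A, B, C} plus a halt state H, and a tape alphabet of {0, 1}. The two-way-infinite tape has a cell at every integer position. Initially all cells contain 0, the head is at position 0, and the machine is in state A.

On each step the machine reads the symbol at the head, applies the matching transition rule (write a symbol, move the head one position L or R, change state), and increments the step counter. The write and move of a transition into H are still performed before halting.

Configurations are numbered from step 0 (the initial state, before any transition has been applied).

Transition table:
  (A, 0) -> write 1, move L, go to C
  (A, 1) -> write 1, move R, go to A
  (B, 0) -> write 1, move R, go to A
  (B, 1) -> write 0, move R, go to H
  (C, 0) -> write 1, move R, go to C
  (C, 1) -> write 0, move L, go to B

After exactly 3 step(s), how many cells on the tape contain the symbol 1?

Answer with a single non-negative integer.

Answer: 1

Derivation:
Step 1: in state A at pos 0, read 0 -> (A,0)->write 1,move L,goto C. Now: state=C, head=-1, tape[-2..1]=0010 (head:  ^)
Step 2: in state C at pos -1, read 0 -> (C,0)->write 1,move R,goto C. Now: state=C, head=0, tape[-2..1]=0110 (head:   ^)
Step 3: in state C at pos 0, read 1 -> (C,1)->write 0,move L,goto B. Now: state=B, head=-1, tape[-2..1]=0100 (head:  ^)
Cells containing 1 after step 3: {-1} -> 1 cell(s)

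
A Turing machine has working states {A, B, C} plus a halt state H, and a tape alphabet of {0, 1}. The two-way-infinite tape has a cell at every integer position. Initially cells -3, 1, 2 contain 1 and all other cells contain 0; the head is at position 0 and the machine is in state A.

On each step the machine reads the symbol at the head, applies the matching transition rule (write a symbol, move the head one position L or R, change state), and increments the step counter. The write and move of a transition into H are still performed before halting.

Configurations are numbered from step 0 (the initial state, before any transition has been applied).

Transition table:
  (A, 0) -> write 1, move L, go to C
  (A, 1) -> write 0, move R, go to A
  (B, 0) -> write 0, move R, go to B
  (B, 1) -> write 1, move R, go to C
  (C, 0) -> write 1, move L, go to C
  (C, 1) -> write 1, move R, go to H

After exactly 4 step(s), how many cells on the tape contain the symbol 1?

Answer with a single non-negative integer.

Step 1: in state A at pos 0, read 0 -> (A,0)->write 1,move L,goto C. Now: state=C, head=-1, tape[-4..3]=01001110 (head:    ^)
Step 2: in state C at pos -1, read 0 -> (C,0)->write 1,move L,goto C. Now: state=C, head=-2, tape[-4..3]=01011110 (head:   ^)
Step 3: in state C at pos -2, read 0 -> (C,0)->write 1,move L,goto C. Now: state=C, head=-3, tape[-4..3]=01111110 (head:  ^)
Step 4: in state C at pos -3, read 1 -> (C,1)->write 1,move R,goto H. Now: state=H, head=-2, tape[-4..3]=01111110 (head:   ^)
Cells containing 1 after step 4: {-3, -2, -1, 0, 1, 2} -> 6 cell(s)

Answer: 6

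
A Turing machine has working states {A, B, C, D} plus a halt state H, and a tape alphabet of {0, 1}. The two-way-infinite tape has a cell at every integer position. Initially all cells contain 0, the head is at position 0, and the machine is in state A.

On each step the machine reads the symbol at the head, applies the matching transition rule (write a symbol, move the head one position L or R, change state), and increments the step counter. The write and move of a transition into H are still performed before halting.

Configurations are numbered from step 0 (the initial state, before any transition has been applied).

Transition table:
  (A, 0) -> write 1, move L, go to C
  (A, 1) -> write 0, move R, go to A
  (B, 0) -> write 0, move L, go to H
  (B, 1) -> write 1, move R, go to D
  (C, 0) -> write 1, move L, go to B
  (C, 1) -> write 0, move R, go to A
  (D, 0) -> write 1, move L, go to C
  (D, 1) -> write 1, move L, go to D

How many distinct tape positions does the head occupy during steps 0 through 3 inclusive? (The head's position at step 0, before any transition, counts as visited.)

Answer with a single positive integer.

Step 1: in state A at pos 0, read 0 -> (A,0)->write 1,move L,goto C. Now: state=C, head=-1, tape[-2..1]=0010 (head:  ^)
Step 2: in state C at pos -1, read 0 -> (C,0)->write 1,move L,goto B. Now: state=B, head=-2, tape[-3..1]=00110 (head:  ^)
Step 3: in state B at pos -2, read 0 -> (B,0)->write 0,move L,goto H. Now: state=H, head=-3, tape[-4..1]=000110 (head:  ^)
Head positions at steps 0..3: starting at 0, distinct positions visited = {-3, -2, -1, 0} -> 4 position(s)

Answer: 4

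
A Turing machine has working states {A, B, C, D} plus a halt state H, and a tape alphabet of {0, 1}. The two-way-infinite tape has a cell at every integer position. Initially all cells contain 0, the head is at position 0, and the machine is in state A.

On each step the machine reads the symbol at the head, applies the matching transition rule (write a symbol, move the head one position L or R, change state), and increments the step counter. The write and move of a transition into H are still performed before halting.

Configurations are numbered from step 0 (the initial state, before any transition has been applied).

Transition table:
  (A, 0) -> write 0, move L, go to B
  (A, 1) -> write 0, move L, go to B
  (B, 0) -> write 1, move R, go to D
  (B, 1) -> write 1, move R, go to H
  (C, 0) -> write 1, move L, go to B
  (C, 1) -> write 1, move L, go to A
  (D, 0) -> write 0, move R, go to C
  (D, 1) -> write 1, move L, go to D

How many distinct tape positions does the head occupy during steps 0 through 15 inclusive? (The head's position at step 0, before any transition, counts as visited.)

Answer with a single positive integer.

Answer: 5

Derivation:
Step 1: in state A at pos 0, read 0 -> (A,0)->write 0,move L,goto B. Now: state=B, head=-1, tape[-2..1]=0000 (head:  ^)
Step 2: in state B at pos -1, read 0 -> (B,0)->write 1,move R,goto D. Now: state=D, head=0, tape[-2..1]=0100 (head:   ^)
Step 3: in state D at pos 0, read 0 -> (D,0)->write 0,move R,goto C. Now: state=C, head=1, tape[-2..2]=01000 (head:    ^)
Step 4: in state C at pos 1, read 0 -> (C,0)->write 1,move L,goto B. Now: state=B, head=0, tape[-2..2]=01010 (head:   ^)
Step 5: in state B at pos 0, read 0 -> (B,0)->write 1,move R,goto D. Now: state=D, head=1, tape[-2..2]=01110 (head:    ^)
Step 6: in state D at pos 1, read 1 -> (D,1)->write 1,move L,goto D. Now: state=D, head=0, tape[-2..2]=01110 (head:   ^)
Step 7: in state D at pos 0, read 1 -> (D,1)->write 1,move L,goto D. Now: state=D, head=-1, tape[-2..2]=01110 (head:  ^)
Step 8: in state D at pos -1, read 1 -> (D,1)->write 1,move L,goto D. Now: state=D, head=-2, tape[-3..2]=001110 (head:  ^)
Step 9: in state D at pos -2, read 0 -> (D,0)->write 0,move R,goto C. Now: state=C, head=-1, tape[-3..2]=001110 (head:   ^)
Step 10: in state C at pos -1, read 1 -> (C,1)->write 1,move L,goto A. Now: state=A, head=-2, tape[-3..2]=001110 (head:  ^)
Step 11: in state A at pos -2, read 0 -> (A,0)->write 0,move L,goto B. Now: state=B, head=-3, tape[-4..2]=0001110 (head:  ^)
Step 12: in state B at pos -3, read 0 -> (B,0)->write 1,move R,goto D. Now: state=D, head=-2, tape[-4..2]=0101110 (head:   ^)
Step 13: in state D at pos -2, read 0 -> (D,0)->write 0,move R,goto C. Now: state=C, head=-1, tape[-4..2]=0101110 (head:    ^)
Step 14: in state C at pos -1, read 1 -> (C,1)->write 1,move L,goto A. Now: state=A, head=-2, tape[-4..2]=0101110 (head:   ^)
Step 15: in state A at pos -2, read 0 -> (A,0)->write 0,move L,goto B. Now: state=B, head=-3, tape[-4..2]=0101110 (head:  ^)
Head positions at steps 0..15: starting at 0, distinct positions visited = {-3, -2, -1, 0, 1} -> 5 position(s)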